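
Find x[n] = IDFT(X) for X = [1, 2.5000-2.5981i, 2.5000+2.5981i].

x[n] = (1/3) Σ(k=0 to 2) X[k] · e^(2πikn/3)

Computing each x[n]:
x[0] = 2
x[1] = 1
x[2] = -2

x = [2, 1, -2]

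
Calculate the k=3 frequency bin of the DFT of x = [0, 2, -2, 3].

X[3] = Σ(n=0 to 3) x[n] · ω_4^(3n) where ω_4 = e^(-2πi/4)
= (0)·ω_4^0 + (2)·ω_4^3 + (-2)·ω_4^6 + (3)·ω_4^9

X[3] = 2-1i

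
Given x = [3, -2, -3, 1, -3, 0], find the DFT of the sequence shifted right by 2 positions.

Time shift by 2: X_shifted[k] = ω_6^(2k) · X[k]
Shifted x = [-3, 0, 3, -2, -3, 1]

DFT(x[n-2]) = [-4, -0.5000-4.3301i, -5.5000+6.0622i, -2, -5.5000-6.0622i, -0.5000+4.3301i]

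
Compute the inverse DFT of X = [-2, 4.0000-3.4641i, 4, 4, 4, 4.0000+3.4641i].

x[n] = (1/6) Σ(k=0 to 5) X[k] · e^(2πikn/6)

Computing each x[n]:
x[0] = 3
x[1] = 0
x[2] = 0
x[3] = -1
x[4] = -2
x[5] = -2

x = [3, 0, 0, -1, -2, -2]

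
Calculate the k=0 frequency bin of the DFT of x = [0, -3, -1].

X[0] = Σ(n=0 to 2) x[n] · ω_3^0 = Σ x[n]
= (0) + (-3) + (-1)

X[0] = -4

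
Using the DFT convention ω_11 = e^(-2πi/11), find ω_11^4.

ω_11^4 = e^(-2πi·4/11)
= cos(-2π·4/11) + i·sin(-2π·4/11)
= cos(-8π/11) + i·sin(-8π/11)

ω_11^4 = cos(-8π/11) + i·sin(-8π/11) = -0.6549-0.7557i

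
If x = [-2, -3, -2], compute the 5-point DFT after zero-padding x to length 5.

Original 3-point DFT: [-7, 0.5000+0.8660i, 0.5000-0.8660i]
Zero-padded 5-point DFT provides frequency interpolation.

DFT_5([x, 0, ...]) = [-7, -1.3090+4.0287i, -0.1910-0.1388i, -0.1910+0.1388i, -1.3090-4.0287i]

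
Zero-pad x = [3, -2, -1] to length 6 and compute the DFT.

Original 3-point DFT: [0, 4.5000+0.8660i, 4.5000-0.8660i]
Zero-padded 6-point DFT provides frequency interpolation.

DFT_6([x, 0, ...]) = [0, 2.5000+2.5981i, 4.5000+0.8660i, 4, 4.5000-0.8660i, 2.5000-2.5981i]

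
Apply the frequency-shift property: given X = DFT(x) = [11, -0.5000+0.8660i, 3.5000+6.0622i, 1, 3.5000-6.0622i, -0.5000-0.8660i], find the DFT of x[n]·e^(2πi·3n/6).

Modulation property: DFT(ω_6^(-3n)·x[n]) = X[(k-3) mod 6], so circularly shift X by 3 positions.

X[k-3] = [1, 3.5000-6.0622i, -0.5000-0.8660i, 11, -0.5000+0.8660i, 3.5000+6.0622i]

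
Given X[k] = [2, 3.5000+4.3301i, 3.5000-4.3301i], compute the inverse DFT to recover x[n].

x[n] = (1/3) Σ(k=0 to 2) X[k] · e^(2πikn/3)

Computing each x[n]:
x[0] = 3
x[1] = -3
x[2] = 2

x = [3, -3, 2]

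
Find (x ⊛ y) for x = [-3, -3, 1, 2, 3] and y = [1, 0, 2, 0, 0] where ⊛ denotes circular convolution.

(x ⊛ y)[n] = Σ(m=0 to 4) x[m] · y[(n-m) mod 5]

Computing each output sample:
(x ⊛ y)[0] = 1
(x ⊛ y)[1] = 3
(x ⊛ y)[2] = -5
(x ⊛ y)[3] = -4
(x ⊛ y)[4] = 5

x ⊛ y = [1, 3, -5, -4, 5]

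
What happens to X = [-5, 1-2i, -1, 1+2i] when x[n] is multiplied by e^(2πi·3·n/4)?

Modulation property: DFT(ω_4^(-3n)·x[n]) = X[(k-3) mod 4], so circularly shift X by 3 positions.

X[k-3] = [1-2i, -1, 1+2i, -5]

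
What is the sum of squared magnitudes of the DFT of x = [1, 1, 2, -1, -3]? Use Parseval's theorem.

Parseval: Σ|x[n]|² = (1/N)Σ|X[k]|², so Σ|X[k]|² = N·Σ|x[n]|² = 5·16.0000

Σ|X[k]|² = N·Σ|x[n]|² = 5·16.0000 = 80.0000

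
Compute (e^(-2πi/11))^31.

Since ω_11^11 = 1, powers reduce modulo 11.
31 mod 11 = 9
So ω_11^31 = ω_11^9 = e^(-2πi·9/11)

ω_11^31 = ω_11^9 = 0.4154+0.9096i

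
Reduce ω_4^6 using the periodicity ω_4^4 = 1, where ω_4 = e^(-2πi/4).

Since ω_4^4 = 1, powers reduce modulo 4.
6 mod 4 = 2
So ω_4^6 = ω_4^2 = e^(-2πi·2/4)

ω_4^6 = ω_4^2 = -1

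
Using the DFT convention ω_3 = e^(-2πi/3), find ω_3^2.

ω_3^2 = e^(-2πi·2/3)
= cos(-2π·2/3) + i·sin(-2π·2/3)
= cos(-4π/3) + i·sin(-4π/3)

ω_3^2 = cos(-4π/3) + i·sin(-4π/3) = -0.5000+0.8660i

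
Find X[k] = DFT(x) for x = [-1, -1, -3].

X[k] = Σ(n=0 to 2) x[n] · ω_3^(nk)
where ω_3 = e^(-2πi/3)

Computing each X[k]:
X[0] = -5
X[1] = 1.0000-1.7321i
X[2] = 1.0000+1.7321i

X = [-5, 1.0000-1.7321i, 1.0000+1.7321i]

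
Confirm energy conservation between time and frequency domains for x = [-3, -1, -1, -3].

Time domain:
Σ|x[n]|² = |-3|² + |-1|² + |-1|² + |-3|² = 20.0000

Frequency domain:
(1/4)Σ|X[k]|² = (1/4)(|-8|² + |-2-2i|² + |0|² + |-2+2i|²) = (1/4)·80.0000 = 20.0000

Both sides agree, confirming Parseval's theorem.

Σ|x[n]|² = (1/N)Σ|X[k]|² = 20.0000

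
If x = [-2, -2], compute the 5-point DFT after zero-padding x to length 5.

Original 2-point DFT: [-4, 0]
Zero-padded 5-point DFT provides frequency interpolation.

DFT_5([x, 0, ...]) = [-4, -2.6180+1.9021i, -0.3820+1.1756i, -0.3820-1.1756i, -2.6180-1.9021i]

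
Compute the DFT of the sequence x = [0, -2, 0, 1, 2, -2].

X[k] = Σ(n=0 to 5) x[n] · ω_6^(nk)
where ω_6 = e^(-2πi/6)

Computing each X[k]:
X[0] = -1
X[1] = -4.0000+1.7321i
X[2] = 2.0000-1.7321i
X[3] = 5
X[4] = 2.0000+1.7321i
X[5] = -4.0000-1.7321i

X = [-1, -4.0000+1.7321i, 2.0000-1.7321i, 5, 2.0000+1.7321i, -4.0000-1.7321i]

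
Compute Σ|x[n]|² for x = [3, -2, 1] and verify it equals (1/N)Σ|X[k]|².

Time domain:
Σ|x[n]|² = |3|² + |-2|² + |1|² = 14.0000

Frequency domain:
(1/3)Σ|X[k]|² = (1/3)(|2|² + |3.5000+2.5981i|² + |3.5000-2.5981i|²) = (1/3)·42.0000 = 14.0000

Both sides agree, confirming Parseval's theorem.

Σ|x[n]|² = (1/N)Σ|X[k]|² = 14.0000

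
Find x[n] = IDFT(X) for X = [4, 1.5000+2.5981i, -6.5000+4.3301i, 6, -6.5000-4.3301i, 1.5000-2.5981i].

x[n] = (1/6) Σ(k=0 to 5) X[k] · e^(2πikn/6)

Computing each x[n]:
x[0] = 0
x[1] = -1
x[2] = 3
x[3] = -3
x[4] = 2
x[5] = 3

x = [0, -1, 3, -3, 2, 3]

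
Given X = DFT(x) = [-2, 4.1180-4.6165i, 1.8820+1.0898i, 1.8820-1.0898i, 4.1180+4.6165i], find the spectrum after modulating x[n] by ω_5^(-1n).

Modulation property: DFT(ω_5^(-1n)·x[n]) = X[(k-1) mod 5], so circularly shift X by 1 positions.

X[k-1] = [4.1180+4.6165i, -2, 4.1180-4.6165i, 1.8820+1.0898i, 1.8820-1.0898i]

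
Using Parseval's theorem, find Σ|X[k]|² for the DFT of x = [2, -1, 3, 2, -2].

Parseval: Σ|x[n]|² = (1/N)Σ|X[k]|², so Σ|X[k]|² = N·Σ|x[n]|² = 5·22.0000

Σ|X[k]|² = N·Σ|x[n]|² = 5·22.0000 = 110.0000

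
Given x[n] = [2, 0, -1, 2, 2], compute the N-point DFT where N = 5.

X[k] = Σ(n=0 to 4) x[n] · ω_5^(nk)
where ω_5 = e^(-2πi/5)

Computing each X[k]:
X[0] = 5
X[1] = 1.8090+3.6655i
X[2] = 0.6910-1.6776i
X[3] = 0.6910+1.6776i
X[4] = 1.8090-3.6655i

X = [5, 1.8090+3.6655i, 0.6910-1.6776i, 0.6910+1.6776i, 1.8090-3.6655i]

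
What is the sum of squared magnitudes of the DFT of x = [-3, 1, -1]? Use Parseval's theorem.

Parseval: Σ|x[n]|² = (1/N)Σ|X[k]|², so Σ|X[k]|² = N·Σ|x[n]|² = 3·11.0000

Σ|X[k]|² = N·Σ|x[n]|² = 3·11.0000 = 33.0000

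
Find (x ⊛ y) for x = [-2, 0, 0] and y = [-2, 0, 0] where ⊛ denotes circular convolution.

(x ⊛ y)[n] = Σ(m=0 to 2) x[m] · y[(n-m) mod 3]

Computing each output sample:
(x ⊛ y)[0] = 4
(x ⊛ y)[1] = 0
(x ⊛ y)[2] = 0

x ⊛ y = [4, 0, 0]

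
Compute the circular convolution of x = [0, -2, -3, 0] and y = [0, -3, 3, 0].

(x ⊛ y)[n] = Σ(m=0 to 3) x[m] · y[(n-m) mod 4]

Computing each output sample:
(x ⊛ y)[0] = -9
(x ⊛ y)[1] = 0
(x ⊛ y)[2] = 6
(x ⊛ y)[3] = 3

x ⊛ y = [-9, 0, 6, 3]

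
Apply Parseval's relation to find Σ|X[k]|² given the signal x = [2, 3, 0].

Parseval: Σ|x[n]|² = (1/N)Σ|X[k]|², so Σ|X[k]|² = N·Σ|x[n]|² = 3·13.0000

Σ|X[k]|² = N·Σ|x[n]|² = 3·13.0000 = 39.0000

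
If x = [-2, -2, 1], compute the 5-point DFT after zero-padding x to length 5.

Original 3-point DFT: [-3, -1.5000+2.5981i, -1.5000-2.5981i]
Zero-padded 5-point DFT provides frequency interpolation.

DFT_5([x, 0, ...]) = [-3, -3.4271+1.3143i, -0.0729+2.1266i, -0.0729-2.1266i, -3.4271-1.3143i]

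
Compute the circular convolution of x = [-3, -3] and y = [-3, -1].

(x ⊛ y)[n] = Σ(m=0 to 1) x[m] · y[(n-m) mod 2]

Computing each output sample:
(x ⊛ y)[0] = 12
(x ⊛ y)[1] = 12

x ⊛ y = [12, 12]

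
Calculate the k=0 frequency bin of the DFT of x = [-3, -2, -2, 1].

X[0] = Σ(n=0 to 3) x[n] · ω_4^0 = Σ x[n]
= (-3) + (-2) + (-2) + (1)

X[0] = -6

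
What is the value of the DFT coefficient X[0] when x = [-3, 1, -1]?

X[0] = Σ(n=0 to 2) x[n] · ω_3^0 = Σ x[n]
= (-3) + (1) + (-1)

X[0] = -3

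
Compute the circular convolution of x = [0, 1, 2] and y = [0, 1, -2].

(x ⊛ y)[n] = Σ(m=0 to 2) x[m] · y[(n-m) mod 3]

Computing each output sample:
(x ⊛ y)[0] = 0
(x ⊛ y)[1] = -4
(x ⊛ y)[2] = 1

x ⊛ y = [0, -4, 1]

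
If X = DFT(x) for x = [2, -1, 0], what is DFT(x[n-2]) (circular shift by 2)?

Time shift by 2: X_shifted[k] = ω_3^(2k) · X[k]
Shifted x = [-1, 0, 2]

DFT(x[n-2]) = [1, -2.0000+1.7321i, -2.0000-1.7321i]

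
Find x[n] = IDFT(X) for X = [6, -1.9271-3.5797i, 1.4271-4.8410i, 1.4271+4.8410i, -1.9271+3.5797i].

x[n] = (1/5) Σ(k=0 to 4) X[k] · e^(2πikn/5)

Computing each x[n]:
x[0] = 1
x[1] = 3
x[2] = 1
x[3] = 3
x[4] = -2

x = [1, 3, 1, 3, -2]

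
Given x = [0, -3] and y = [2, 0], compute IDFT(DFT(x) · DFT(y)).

(x ⊛ y)[n] = Σ(m=0 to 1) x[m] · y[(n-m) mod 2]

Computing each output sample:
(x ⊛ y)[0] = 0
(x ⊛ y)[1] = -6

x ⊛ y = [0, -6]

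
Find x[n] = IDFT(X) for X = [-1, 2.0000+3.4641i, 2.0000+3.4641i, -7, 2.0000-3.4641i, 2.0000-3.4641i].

x[n] = (1/6) Σ(k=0 to 5) X[k] · e^(2πikn/6)

Computing each x[n]:
x[0] = 0
x[1] = -1
x[2] = -2
x[3] = 1
x[4] = -2
x[5] = 3

x = [0, -1, -2, 1, -2, 3]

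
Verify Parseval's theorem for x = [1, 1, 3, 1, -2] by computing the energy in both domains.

Time domain:
Σ|x[n]|² = |1|² + |1|² + |3|² + |1|² + |-2|² = 16.0000

Frequency domain:
(1/5)Σ|X[k]|² = (1/5)(|4|² + |-2.5451-4.0287i|² + |3.0451+0.1388i|² + |3.0451-0.1388i|² + |-2.5451+4.0287i|²) = (1/5)·80.0000 = 16.0000

Both sides agree, confirming Parseval's theorem.

Σ|x[n]|² = (1/N)Σ|X[k]|² = 16.0000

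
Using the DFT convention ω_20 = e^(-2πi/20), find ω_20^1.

ω_20^1 = e^(-2πi·1/20)
= cos(-2π·1/20) + i·sin(-2π·1/20)
= cos(-2π/20) + i·sin(-2π/20)

ω_20^1 = cos(-2π/20) + i·sin(-2π/20) = 0.9511-0.3090i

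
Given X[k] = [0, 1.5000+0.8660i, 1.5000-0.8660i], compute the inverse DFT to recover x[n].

x[n] = (1/3) Σ(k=0 to 2) X[k] · e^(2πikn/3)

Computing each x[n]:
x[0] = 1
x[1] = -1
x[2] = 0

x = [1, -1, 0]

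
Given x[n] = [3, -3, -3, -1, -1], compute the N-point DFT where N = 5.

X[k] = Σ(n=0 to 4) x[n] · ω_5^(nk)
where ω_5 = e^(-2πi/5)

Computing each X[k]:
X[0] = -5
X[1] = 5.0000+3.0777i
X[2] = 5.0000-0.7265i
X[3] = 5.0000+0.7265i
X[4] = 5.0000-3.0777i

X = [-5, 5.0000+3.0777i, 5.0000-0.7265i, 5.0000+0.7265i, 5.0000-3.0777i]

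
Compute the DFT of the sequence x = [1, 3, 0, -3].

X[k] = Σ(n=0 to 3) x[n] · ω_4^(nk)
where ω_4 = e^(-2πi/4)

Computing each X[k]:
X[0] = 1
X[1] = 1-6i
X[2] = 1
X[3] = 1+6i

X = [1, 1-6i, 1, 1+6i]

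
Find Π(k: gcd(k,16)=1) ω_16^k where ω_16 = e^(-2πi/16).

The primitive 16th roots of unity are ω_16^k for k coprime to 16: k ∈ {1, 3, 5, 7, 9, 11, 13, 15}
Their product equals the constant term of the cyclotomic polynomial Φ_16(x) up to sign.
For n ≥ 3, the product of all primitive nth roots of unity is 1. (For n=1 it is 1; for n=2 it is -1.)

1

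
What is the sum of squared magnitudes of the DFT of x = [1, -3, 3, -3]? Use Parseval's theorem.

Parseval: Σ|x[n]|² = (1/N)Σ|X[k]|², so Σ|X[k]|² = N·Σ|x[n]|² = 4·28.0000

Σ|X[k]|² = N·Σ|x[n]|² = 4·28.0000 = 112.0000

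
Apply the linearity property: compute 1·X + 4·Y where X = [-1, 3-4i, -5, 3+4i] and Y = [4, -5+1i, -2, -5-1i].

By linearity: DFT(1x + 4y) = 1·DFT(x) + 4·DFT(y)
= 1·[-1, 3-4i, -5, 3+4i] + 4·[4, -5+1i, -2, -5-1i]

Computing element-wise:
Z[0] = 1·(-1) + 4·(4) = 15
Z[1] = 1·(3-4i) + 4·(-5+1i) = -17
Z[2] = 1·(-5) + 4·(-2) = -13
Z[3] = 1·(3+4i) + 4·(-5-1i) = -17

DFT(1x + 4y) = 1·X + 4·Y = [15, -17, -13, -17]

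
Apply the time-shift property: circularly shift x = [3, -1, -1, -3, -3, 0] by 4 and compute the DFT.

Time shift by 4: X_shifted[k] = ω_6^(4k) · X[k]
Shifted x = [-1, -3, -3, 0, 3, -1]

DFT(x[n-4]) = [-5, -3.0000+6.9282i, 1.0000-3.4641i, 3, 1.0000+3.4641i, -3.0000-6.9282i]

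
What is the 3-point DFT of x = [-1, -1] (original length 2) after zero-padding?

Original 2-point DFT: [-2, 0]
Zero-padded 3-point DFT provides frequency interpolation.

DFT_3([x, 0, ...]) = [-2, -0.5000+0.8660i, -0.5000-0.8660i]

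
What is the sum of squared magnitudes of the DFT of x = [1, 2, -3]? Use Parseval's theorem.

Parseval: Σ|x[n]|² = (1/N)Σ|X[k]|², so Σ|X[k]|² = N·Σ|x[n]|² = 3·14.0000

Σ|X[k]|² = N·Σ|x[n]|² = 3·14.0000 = 42.0000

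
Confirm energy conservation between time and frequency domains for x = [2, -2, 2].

Time domain:
Σ|x[n]|² = |2|² + |-2|² + |2|² = 12.0000

Frequency domain:
(1/3)Σ|X[k]|² = (1/3)(|2|² + |2.0000+3.4641i|² + |2.0000-3.4641i|²) = (1/3)·36.0000 = 12.0000

Both sides agree, confirming Parseval's theorem.

Σ|x[n]|² = (1/N)Σ|X[k]|² = 12.0000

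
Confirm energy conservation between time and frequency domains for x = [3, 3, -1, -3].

Time domain:
Σ|x[n]|² = |3|² + |3|² + |-1|² + |-3|² = 28.0000

Frequency domain:
(1/4)Σ|X[k]|² = (1/4)(|2|² + |4-6i|² + |2|² + |4+6i|²) = (1/4)·112.0000 = 28.0000

Both sides agree, confirming Parseval's theorem.

Σ|x[n]|² = (1/N)Σ|X[k]|² = 28.0000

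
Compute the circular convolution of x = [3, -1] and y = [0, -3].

(x ⊛ y)[n] = Σ(m=0 to 1) x[m] · y[(n-m) mod 2]

Computing each output sample:
(x ⊛ y)[0] = 3
(x ⊛ y)[1] = -9

x ⊛ y = [3, -9]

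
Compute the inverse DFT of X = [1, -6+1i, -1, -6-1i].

x[n] = (1/4) Σ(k=0 to 3) X[k] · e^(2πikn/4)

Computing each x[n]:
x[0] = -3
x[1] = 0
x[2] = 3
x[3] = 1

x = [-3, 0, 3, 1]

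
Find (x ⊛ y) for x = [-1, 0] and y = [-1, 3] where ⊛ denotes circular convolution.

(x ⊛ y)[n] = Σ(m=0 to 1) x[m] · y[(n-m) mod 2]

Computing each output sample:
(x ⊛ y)[0] = 1
(x ⊛ y)[1] = -3

x ⊛ y = [1, -3]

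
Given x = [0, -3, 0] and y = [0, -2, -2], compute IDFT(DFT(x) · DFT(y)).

(x ⊛ y)[n] = Σ(m=0 to 2) x[m] · y[(n-m) mod 3]

Computing each output sample:
(x ⊛ y)[0] = 6
(x ⊛ y)[1] = 0
(x ⊛ y)[2] = 6

x ⊛ y = [6, 0, 6]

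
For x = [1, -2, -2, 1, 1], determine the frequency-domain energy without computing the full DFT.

Parseval: Σ|x[n]|² = (1/N)Σ|X[k]|², so Σ|X[k]|² = N·Σ|x[n]|² = 5·11.0000

Σ|X[k]|² = N·Σ|x[n]|² = 5·11.0000 = 55.0000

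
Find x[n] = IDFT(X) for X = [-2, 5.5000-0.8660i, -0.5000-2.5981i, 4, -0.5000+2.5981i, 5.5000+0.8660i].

x[n] = (1/6) Σ(k=0 to 5) X[k] · e^(2πikn/6)

Computing each x[n]:
x[0] = 2
x[1] = 1
x[2] = -1
x[3] = -3
x[4] = 0
x[5] = -1

x = [2, 1, -1, -3, 0, -1]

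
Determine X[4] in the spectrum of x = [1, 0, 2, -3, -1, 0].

X[4] = Σ(n=0 to 5) x[n] · ω_6^(4n) where ω_6 = e^(-2πi/6)
= (1)·ω_6^0 + (0)·ω_6^4 + (2)·ω_6^8 + (-3)·ω_6^12 + (-1)·ω_6^16 + (0)·ω_6^20

X[4] = -2.5000-2.5981i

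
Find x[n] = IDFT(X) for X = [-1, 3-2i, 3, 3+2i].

x[n] = (1/4) Σ(k=0 to 3) X[k] · e^(2πikn/4)

Computing each x[n]:
x[0] = 2
x[1] = 0
x[2] = -1
x[3] = -2

x = [2, 0, -1, -2]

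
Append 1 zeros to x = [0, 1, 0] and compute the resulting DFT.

Original 3-point DFT: [1, -0.5000-0.8660i, -0.5000+0.8660i]
Zero-padded 4-point DFT provides frequency interpolation.

DFT_4([x, 0, ...]) = [1, -1i, -1, 1i]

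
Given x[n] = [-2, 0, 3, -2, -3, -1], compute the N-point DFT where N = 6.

X[k] = Σ(n=0 to 5) x[n] · ω_6^(nk)
where ω_6 = e^(-2πi/6)

Computing each X[k]:
X[0] = -5
X[1] = -0.5000-6.0622i
X[2] = -3.5000+4.3301i
X[3] = 1
X[4] = -3.5000-4.3301i
X[5] = -0.5000+6.0622i

X = [-5, -0.5000-6.0622i, -3.5000+4.3301i, 1, -3.5000-4.3301i, -0.5000+6.0622i]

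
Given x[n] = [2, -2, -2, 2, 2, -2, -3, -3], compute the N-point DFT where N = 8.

X[k] = Σ(n=0 to 7) x[n] · ω_8^(nk)
where ω_8 = e^(-2πi/8)

Computing each X[k]:
X[0] = -6
X[1] = -3.5355-4.5355i
X[2] = 9+3i
X[3] = 3.5355-2.5355i
X[4] = 4
X[5] = 3.5355+2.5355i
X[6] = 9-3i
X[7] = -3.5355+4.5355i

X = [-6, -3.5355-4.5355i, 9+3i, 3.5355-2.5355i, 4, 3.5355+2.5355i, 9-3i, -3.5355+4.5355i]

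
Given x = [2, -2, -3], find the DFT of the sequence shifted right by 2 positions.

Time shift by 2: X_shifted[k] = ω_3^(2k) · X[k]
Shifted x = [-2, -3, 2]

DFT(x[n-2]) = [-3, -1.5000+4.3301i, -1.5000-4.3301i]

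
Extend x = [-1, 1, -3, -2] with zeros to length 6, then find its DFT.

Original 4-point DFT: [-5, 2-3i, -3, 2+3i]
Zero-padded 6-point DFT provides frequency interpolation.

DFT_6([x, 0, ...]) = [-5, 3.0000+1.7321i, -2.0000-3.4641i, -3, -2.0000+3.4641i, 3.0000-1.7321i]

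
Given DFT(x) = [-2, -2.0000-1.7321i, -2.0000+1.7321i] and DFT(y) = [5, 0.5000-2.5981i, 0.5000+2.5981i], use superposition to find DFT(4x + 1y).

By linearity: DFT(4x + 1y) = 4·DFT(x) + 1·DFT(y)
= 4·[-2, -2.0000-1.7321i, -2.0000+1.7321i] + 1·[5, 0.5000-2.5981i, 0.5000+2.5981i]

Computing element-wise:
Z[0] = 4·(-2) + 1·(5) = -3
Z[1] = 4·(-2.0000-1.7321i) + 1·(0.5000-2.5981i) = -7.5000-9.5265i
Z[2] = 4·(-2.0000+1.7321i) + 1·(0.5000+2.5981i) = -7.5000+9.5265i

DFT(4x + 1y) = 4·X + 1·Y = [-3, -7.5000-9.5265i, -7.5000+9.5265i]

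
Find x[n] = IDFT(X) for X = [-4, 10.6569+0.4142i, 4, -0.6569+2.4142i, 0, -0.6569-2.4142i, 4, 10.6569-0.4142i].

x[n] = (1/8) Σ(k=0 to 7) X[k] · e^(2πikn/8)

Computing each x[n]:
x[0] = 3
x[1] = 1
x[2] = -1
x[3] = -3
x[4] = -2
x[5] = -2
x[6] = -2
x[7] = 2

x = [3, 1, -1, -3, -2, -2, -2, 2]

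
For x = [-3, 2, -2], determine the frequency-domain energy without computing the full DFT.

Parseval: Σ|x[n]|² = (1/N)Σ|X[k]|², so Σ|X[k]|² = N·Σ|x[n]|² = 3·17.0000

Σ|X[k]|² = N·Σ|x[n]|² = 3·17.0000 = 51.0000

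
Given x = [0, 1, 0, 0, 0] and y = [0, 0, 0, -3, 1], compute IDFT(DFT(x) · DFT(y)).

(x ⊛ y)[n] = Σ(m=0 to 4) x[m] · y[(n-m) mod 5]

Computing each output sample:
(x ⊛ y)[0] = 1
(x ⊛ y)[1] = 0
(x ⊛ y)[2] = 0
(x ⊛ y)[3] = 0
(x ⊛ y)[4] = -3

x ⊛ y = [1, 0, 0, 0, -3]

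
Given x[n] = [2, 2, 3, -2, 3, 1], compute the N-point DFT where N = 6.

X[k] = Σ(n=0 to 5) x[n] · ω_6^(nk)
where ω_6 = e^(-2πi/6)

Computing each X[k]:
X[0] = 9
X[1] = 2.5000-0.8660i
X[2] = -4.5000-0.8660i
X[3] = 7
X[4] = -4.5000+0.8660i
X[5] = 2.5000+0.8660i

X = [9, 2.5000-0.8660i, -4.5000-0.8660i, 7, -4.5000+0.8660i, 2.5000+0.8660i]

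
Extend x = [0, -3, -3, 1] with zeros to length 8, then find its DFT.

Original 4-point DFT: [-5, 3+4i, -1, 3-4i]
Zero-padded 8-point DFT provides frequency interpolation.

DFT_8([x, 0, ...]) = [-5, -2.8284+4.4142i, 3+4i, 2.8284-1.5858i, -1, 2.8284+1.5858i, 3-4i, -2.8284-4.4142i]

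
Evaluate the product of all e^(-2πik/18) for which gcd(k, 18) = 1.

The primitive 18th roots of unity are ω_18^k for k coprime to 18: k ∈ {1, 5, 7, 11, 13, 17}
Their product equals the constant term of the cyclotomic polynomial Φ_18(x) up to sign.
For n ≥ 3, the product of all primitive nth roots of unity is 1. (For n=1 it is 1; for n=2 it is -1.)

1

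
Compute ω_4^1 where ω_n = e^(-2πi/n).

ω_4^1 = e^(-2πi·1/4)
= cos(-2π·1/4) + i·sin(-2π·1/4)
= cos(-2π/4) + i·sin(-2π/4)

ω_4^1 = cos(-2π/4) + i·sin(-2π/4) = -1i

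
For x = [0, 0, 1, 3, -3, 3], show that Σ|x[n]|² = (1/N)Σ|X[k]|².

Time domain:
Σ|x[n]|² = |0|² + |0|² + |1|² + |3|² + |-3|² + |3|² = 28.0000

Frequency domain:
(1/6)Σ|X[k]|² = (1/6)(|4|² + |-0.5000-0.8660i|² + |2.5000+6.0622i|² + |-8|² + |2.5000-6.0622i|² + |-0.5000+0.8660i|²) = (1/6)·168.0000 = 28.0000

Both sides agree, confirming Parseval's theorem.

Σ|x[n]|² = (1/N)Σ|X[k]|² = 28.0000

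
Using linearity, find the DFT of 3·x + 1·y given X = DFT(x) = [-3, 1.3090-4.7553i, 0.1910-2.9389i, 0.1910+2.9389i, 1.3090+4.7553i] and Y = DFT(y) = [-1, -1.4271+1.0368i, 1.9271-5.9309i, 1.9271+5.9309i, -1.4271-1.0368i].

By linearity: DFT(3x + 1y) = 3·DFT(x) + 1·DFT(y)
= 3·[-3, 1.3090-4.7553i, 0.1910-2.9389i, 0.1910+2.9389i, 1.3090+4.7553i] + 1·[-1, -1.4271+1.0368i, 1.9271-5.9309i, 1.9271+5.9309i, -1.4271-1.0368i]

Computing element-wise:
Z[0] = 3·(-3) + 1·(-1) = -10
Z[1] = 3·(1.3090-4.7553i) + 1·(-1.4271+1.0368i) = 2.4999-13.2291i
Z[2] = 3·(0.1910-2.9389i) + 1·(1.9271-5.9309i) = 2.5001-14.7476i
Z[3] = 3·(0.1910+2.9389i) + 1·(1.9271+5.9309i) = 2.5001+14.7476i
Z[4] = 3·(1.3090+4.7553i) + 1·(-1.4271-1.0368i) = 2.4999+13.2291i

DFT(3x + 1y) = 3·X + 1·Y = [-10, 2.4999-13.2291i, 2.5001-14.7476i, 2.5001+14.7476i, 2.4999+13.2291i]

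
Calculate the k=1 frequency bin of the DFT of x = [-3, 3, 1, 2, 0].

X[1] = Σ(n=0 to 4) x[n] · ω_5^(1n) where ω_5 = e^(-2πi/5)
= (-3)·ω_5^0 + (3)·ω_5^1 + (1)·ω_5^2 + (2)·ω_5^3 + (0)·ω_5^4

X[1] = -4.5000-2.2654i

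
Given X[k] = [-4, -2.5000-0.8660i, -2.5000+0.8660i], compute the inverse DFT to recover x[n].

x[n] = (1/3) Σ(k=0 to 2) X[k] · e^(2πikn/3)

Computing each x[n]:
x[0] = -3
x[1] = 0
x[2] = -1

x = [-3, 0, -1]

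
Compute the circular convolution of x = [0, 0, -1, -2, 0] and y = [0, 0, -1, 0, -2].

(x ⊛ y)[n] = Σ(m=0 to 4) x[m] · y[(n-m) mod 5]

Computing each output sample:
(x ⊛ y)[0] = 2
(x ⊛ y)[1] = 2
(x ⊛ y)[2] = 4
(x ⊛ y)[3] = 0
(x ⊛ y)[4] = 1

x ⊛ y = [2, 2, 4, 0, 1]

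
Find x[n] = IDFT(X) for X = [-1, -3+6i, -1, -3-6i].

x[n] = (1/4) Σ(k=0 to 3) X[k] · e^(2πikn/4)

Computing each x[n]:
x[0] = -2
x[1] = -3
x[2] = 1
x[3] = 3

x = [-2, -3, 1, 3]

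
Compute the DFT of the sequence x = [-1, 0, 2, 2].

X[k] = Σ(n=0 to 3) x[n] · ω_4^(nk)
where ω_4 = e^(-2πi/4)

Computing each X[k]:
X[0] = 3
X[1] = -3+2i
X[2] = -1
X[3] = -3-2i

X = [3, -3+2i, -1, -3-2i]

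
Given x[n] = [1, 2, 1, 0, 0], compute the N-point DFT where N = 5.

X[k] = Σ(n=0 to 4) x[n] · ω_5^(nk)
where ω_5 = e^(-2πi/5)

Computing each X[k]:
X[0] = 4
X[1] = 0.8090-2.4899i
X[2] = -0.3090-0.2245i
X[3] = -0.3090+0.2245i
X[4] = 0.8090+2.4899i

X = [4, 0.8090-2.4899i, -0.3090-0.2245i, -0.3090+0.2245i, 0.8090+2.4899i]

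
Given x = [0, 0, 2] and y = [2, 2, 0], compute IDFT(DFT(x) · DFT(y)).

(x ⊛ y)[n] = Σ(m=0 to 2) x[m] · y[(n-m) mod 3]

Computing each output sample:
(x ⊛ y)[0] = 4
(x ⊛ y)[1] = 0
(x ⊛ y)[2] = 4

x ⊛ y = [4, 0, 4]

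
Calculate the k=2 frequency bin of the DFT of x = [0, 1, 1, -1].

X[2] = Σ(n=0 to 3) x[n] · ω_4^(2n) where ω_4 = e^(-2πi/4)
= (0)·ω_4^0 + (1)·ω_4^2 + (1)·ω_4^4 + (-1)·ω_4^6

X[2] = 1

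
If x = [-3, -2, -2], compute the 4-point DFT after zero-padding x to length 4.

Original 3-point DFT: [-7, -1, -1]
Zero-padded 4-point DFT provides frequency interpolation.

DFT_4([x, 0, ...]) = [-7, -1+2i, -3, -1-2i]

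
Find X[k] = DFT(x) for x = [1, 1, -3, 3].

X[k] = Σ(n=0 to 3) x[n] · ω_4^(nk)
where ω_4 = e^(-2πi/4)

Computing each X[k]:
X[0] = 2
X[1] = 4+2i
X[2] = -6
X[3] = 4-2i

X = [2, 4+2i, -6, 4-2i]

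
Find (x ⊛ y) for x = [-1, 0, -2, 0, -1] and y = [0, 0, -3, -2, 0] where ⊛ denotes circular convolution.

(x ⊛ y)[n] = Σ(m=0 to 4) x[m] · y[(n-m) mod 5]

Computing each output sample:
(x ⊛ y)[0] = 4
(x ⊛ y)[1] = 3
(x ⊛ y)[2] = 5
(x ⊛ y)[3] = 2
(x ⊛ y)[4] = 6

x ⊛ y = [4, 3, 5, 2, 6]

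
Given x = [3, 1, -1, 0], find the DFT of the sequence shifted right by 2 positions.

Time shift by 2: X_shifted[k] = ω_4^(2k) · X[k]
Shifted x = [-1, 0, 3, 1]

DFT(x[n-2]) = [3, -4+1i, 1, -4-1i]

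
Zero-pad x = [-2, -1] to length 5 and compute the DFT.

Original 2-point DFT: [-3, -1]
Zero-padded 5-point DFT provides frequency interpolation.

DFT_5([x, 0, ...]) = [-3, -2.3090+0.9511i, -1.1910+0.5878i, -1.1910-0.5878i, -2.3090-0.9511i]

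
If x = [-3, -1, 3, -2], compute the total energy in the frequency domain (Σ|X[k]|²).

Parseval: Σ|x[n]|² = (1/N)Σ|X[k]|², so Σ|X[k]|² = N·Σ|x[n]|² = 4·23.0000

Σ|X[k]|² = N·Σ|x[n]|² = 4·23.0000 = 92.0000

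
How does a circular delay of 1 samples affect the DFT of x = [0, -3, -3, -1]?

Time shift by 1: X_shifted[k] = ω_4^(1k) · X[k]
Shifted x = [-1, 0, -3, -3]

DFT(x[n-1]) = [-7, 2-3i, -1, 2+3i]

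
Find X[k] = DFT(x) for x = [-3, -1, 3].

X[k] = Σ(n=0 to 2) x[n] · ω_3^(nk)
where ω_3 = e^(-2πi/3)

Computing each X[k]:
X[0] = -1
X[1] = -4.0000+3.4641i
X[2] = -4.0000-3.4641i

X = [-1, -4.0000+3.4641i, -4.0000-3.4641i]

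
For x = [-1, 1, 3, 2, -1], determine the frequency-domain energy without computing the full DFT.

Parseval: Σ|x[n]|² = (1/N)Σ|X[k]|², so Σ|X[k]|² = N·Σ|x[n]|² = 5·16.0000

Σ|X[k]|² = N·Σ|x[n]|² = 5·16.0000 = 80.0000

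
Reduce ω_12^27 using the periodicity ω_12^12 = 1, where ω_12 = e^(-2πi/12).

Since ω_12^12 = 1, powers reduce modulo 12.
27 mod 12 = 3
So ω_12^27 = ω_12^3 = e^(-2πi·3/12)

ω_12^27 = ω_12^3 = -1i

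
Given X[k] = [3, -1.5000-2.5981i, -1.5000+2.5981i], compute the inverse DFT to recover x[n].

x[n] = (1/3) Σ(k=0 to 2) X[k] · e^(2πikn/3)

Computing each x[n]:
x[0] = 0
x[1] = 3
x[2] = 0

x = [0, 3, 0]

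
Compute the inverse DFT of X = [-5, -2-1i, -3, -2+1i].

x[n] = (1/4) Σ(k=0 to 3) X[k] · e^(2πikn/4)

Computing each x[n]:
x[0] = -3
x[1] = 0
x[2] = -1
x[3] = -1

x = [-3, 0, -1, -1]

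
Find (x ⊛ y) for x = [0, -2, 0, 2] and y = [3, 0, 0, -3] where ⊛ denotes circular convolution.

(x ⊛ y)[n] = Σ(m=0 to 3) x[m] · y[(n-m) mod 4]

Computing each output sample:
(x ⊛ y)[0] = 6
(x ⊛ y)[1] = -6
(x ⊛ y)[2] = -6
(x ⊛ y)[3] = 6

x ⊛ y = [6, -6, -6, 6]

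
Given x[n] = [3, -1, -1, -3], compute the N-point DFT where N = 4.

X[k] = Σ(n=0 to 3) x[n] · ω_4^(nk)
where ω_4 = e^(-2πi/4)

Computing each X[k]:
X[0] = -2
X[1] = 4-2i
X[2] = 6
X[3] = 4+2i

X = [-2, 4-2i, 6, 4+2i]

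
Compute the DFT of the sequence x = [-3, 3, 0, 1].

X[k] = Σ(n=0 to 3) x[n] · ω_4^(nk)
where ω_4 = e^(-2πi/4)

Computing each X[k]:
X[0] = 1
X[1] = -3-2i
X[2] = -7
X[3] = -3+2i

X = [1, -3-2i, -7, -3+2i]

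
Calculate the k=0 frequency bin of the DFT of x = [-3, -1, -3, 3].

X[0] = Σ(n=0 to 3) x[n] · ω_4^0 = Σ x[n]
= (-3) + (-1) + (-3) + (3)

X[0] = -4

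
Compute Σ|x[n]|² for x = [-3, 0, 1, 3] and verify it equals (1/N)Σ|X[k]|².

Time domain:
Σ|x[n]|² = |-3|² + |0|² + |1|² + |3|² = 19.0000

Frequency domain:
(1/4)Σ|X[k]|² = (1/4)(|1|² + |-4+3i|² + |-5|² + |-4-3i|²) = (1/4)·76.0000 = 19.0000

Both sides agree, confirming Parseval's theorem.

Σ|x[n]|² = (1/N)Σ|X[k]|² = 19.0000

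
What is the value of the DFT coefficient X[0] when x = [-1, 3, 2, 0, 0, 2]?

X[0] = Σ(n=0 to 5) x[n] · ω_6^0 = Σ x[n]
= (-1) + (3) + (2) + (0) + (0) + (2)

X[0] = 6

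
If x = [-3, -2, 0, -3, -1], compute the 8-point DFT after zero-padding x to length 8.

Original 5-point DFT: [-9, -1.5000-0.8123i, -1.5000+3.4410i, -1.5000-3.4410i, -1.5000+0.8123i]
Zero-padded 8-point DFT provides frequency interpolation.

DFT_8([x, 0, ...]) = [-9, -1.2929+3.5355i, -4-1i, -2.7071+3.5355i, 1, -2.7071-3.5355i, -4+1i, -1.2929-3.5355i]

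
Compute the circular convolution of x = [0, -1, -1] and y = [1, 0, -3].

(x ⊛ y)[n] = Σ(m=0 to 2) x[m] · y[(n-m) mod 3]

Computing each output sample:
(x ⊛ y)[0] = 3
(x ⊛ y)[1] = 2
(x ⊛ y)[2] = -1

x ⊛ y = [3, 2, -1]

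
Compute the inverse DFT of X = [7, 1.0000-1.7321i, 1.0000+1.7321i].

x[n] = (1/3) Σ(k=0 to 2) X[k] · e^(2πikn/3)

Computing each x[n]:
x[0] = 3
x[1] = 3
x[2] = 1

x = [3, 3, 1]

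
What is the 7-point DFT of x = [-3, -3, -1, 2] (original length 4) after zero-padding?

Original 4-point DFT: [-5, -2+5i, -3, -2-5i]
Zero-padded 7-point DFT provides frequency interpolation.

DFT_7([x, 0, ...]) = [-5, -6.4499+2.4527i, -0.1845+4.0546i, -1.3656-1.4300i, -1.3656+1.4300i, -0.1845-4.0546i, -6.4499-2.4527i]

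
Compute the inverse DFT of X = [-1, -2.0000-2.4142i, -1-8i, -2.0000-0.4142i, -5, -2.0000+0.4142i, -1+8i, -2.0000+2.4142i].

x[n] = (1/8) Σ(k=0 to 7) X[k] · e^(2πikn/8)

Computing each x[n]:
x[0] = -2
x[1] = 3
x[2] = 0
x[3] = -1
x[4] = 0
x[5] = 2
x[6] = -1
x[7] = -2

x = [-2, 3, 0, -1, 0, 2, -1, -2]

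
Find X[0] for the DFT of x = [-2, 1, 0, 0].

X[0] = Σ(n=0 to 3) x[n] · ω_4^0 = Σ x[n]
= (-2) + (1) + (0) + (0)

X[0] = -1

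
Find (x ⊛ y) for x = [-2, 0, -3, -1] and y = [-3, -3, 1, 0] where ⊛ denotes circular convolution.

(x ⊛ y)[n] = Σ(m=0 to 3) x[m] · y[(n-m) mod 4]

Computing each output sample:
(x ⊛ y)[0] = 6
(x ⊛ y)[1] = 5
(x ⊛ y)[2] = 7
(x ⊛ y)[3] = 12

x ⊛ y = [6, 5, 7, 12]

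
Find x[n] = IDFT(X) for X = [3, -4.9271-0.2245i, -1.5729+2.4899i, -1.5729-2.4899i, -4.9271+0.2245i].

x[n] = (1/5) Σ(k=0 to 4) X[k] · e^(2πikn/5)

Computing each x[n]:
x[0] = -2
x[1] = 0
x[2] = 3
x[3] = 1
x[4] = 1

x = [-2, 0, 3, 1, 1]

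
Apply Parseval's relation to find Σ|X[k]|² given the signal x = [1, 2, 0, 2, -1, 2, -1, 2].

Parseval: Σ|x[n]|² = (1/N)Σ|X[k]|², so Σ|X[k]|² = N·Σ|x[n]|² = 8·19.0000

Σ|X[k]|² = N·Σ|x[n]|² = 8·19.0000 = 152.0000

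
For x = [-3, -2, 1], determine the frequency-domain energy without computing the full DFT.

Parseval: Σ|x[n]|² = (1/N)Σ|X[k]|², so Σ|X[k]|² = N·Σ|x[n]|² = 3·14.0000

Σ|X[k]|² = N·Σ|x[n]|² = 3·14.0000 = 42.0000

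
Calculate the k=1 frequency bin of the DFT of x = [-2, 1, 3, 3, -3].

X[1] = Σ(n=0 to 4) x[n] · ω_5^(1n) where ω_5 = e^(-2πi/5)
= (-2)·ω_5^0 + (1)·ω_5^1 + (3)·ω_5^2 + (3)·ω_5^3 + (-3)·ω_5^4

X[1] = -7.4721-3.8042i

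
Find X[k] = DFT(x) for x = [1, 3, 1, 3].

X[k] = Σ(n=0 to 3) x[n] · ω_4^(nk)
where ω_4 = e^(-2πi/4)

Computing each X[k]:
X[0] = 8
X[1] = 0
X[2] = -4
X[3] = 0

X = [8, 0, -4, 0]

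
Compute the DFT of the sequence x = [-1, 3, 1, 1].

X[k] = Σ(n=0 to 3) x[n] · ω_4^(nk)
where ω_4 = e^(-2πi/4)

Computing each X[k]:
X[0] = 4
X[1] = -2-2i
X[2] = -4
X[3] = -2+2i

X = [4, -2-2i, -4, -2+2i]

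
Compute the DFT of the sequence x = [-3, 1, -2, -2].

X[k] = Σ(n=0 to 3) x[n] · ω_4^(nk)
where ω_4 = e^(-2πi/4)

Computing each X[k]:
X[0] = -6
X[1] = -1-3i
X[2] = -4
X[3] = -1+3i

X = [-6, -1-3i, -4, -1+3i]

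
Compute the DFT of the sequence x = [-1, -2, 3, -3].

X[k] = Σ(n=0 to 3) x[n] · ω_4^(nk)
where ω_4 = e^(-2πi/4)

Computing each X[k]:
X[0] = -3
X[1] = -4-1i
X[2] = 7
X[3] = -4+1i

X = [-3, -4-1i, 7, -4+1i]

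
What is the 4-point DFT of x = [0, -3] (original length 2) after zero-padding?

Original 2-point DFT: [-3, 3]
Zero-padded 4-point DFT provides frequency interpolation.

DFT_4([x, 0, ...]) = [-3, 3i, 3, -3i]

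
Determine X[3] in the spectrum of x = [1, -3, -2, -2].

X[3] = Σ(n=0 to 3) x[n] · ω_4^(3n) where ω_4 = e^(-2πi/4)
= (1)·ω_4^0 + (-3)·ω_4^3 + (-2)·ω_4^6 + (-2)·ω_4^9

X[3] = 3-1i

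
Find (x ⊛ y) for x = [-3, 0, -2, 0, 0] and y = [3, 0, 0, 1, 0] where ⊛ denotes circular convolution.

(x ⊛ y)[n] = Σ(m=0 to 4) x[m] · y[(n-m) mod 5]

Computing each output sample:
(x ⊛ y)[0] = -11
(x ⊛ y)[1] = 0
(x ⊛ y)[2] = -6
(x ⊛ y)[3] = -3
(x ⊛ y)[4] = 0

x ⊛ y = [-11, 0, -6, -3, 0]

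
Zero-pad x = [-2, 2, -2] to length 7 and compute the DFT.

Original 3-point DFT: [-2, -2.0000-3.4641i, -2.0000+3.4641i]
Zero-padded 7-point DFT provides frequency interpolation.

DFT_7([x, 0, ...]) = [-2, -0.3080+0.3862i, -0.6431-2.8176i, -5.0489-2.4314i, -5.0489+2.4314i, -0.6431+2.8176i, -0.3080-0.3862i]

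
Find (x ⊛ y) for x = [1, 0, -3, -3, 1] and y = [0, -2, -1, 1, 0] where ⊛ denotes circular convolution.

(x ⊛ y)[n] = Σ(m=0 to 4) x[m] · y[(n-m) mod 5]

Computing each output sample:
(x ⊛ y)[0] = -2
(x ⊛ y)[1] = -6
(x ⊛ y)[2] = 0
(x ⊛ y)[3] = 7
(x ⊛ y)[4] = 9

x ⊛ y = [-2, -6, 0, 7, 9]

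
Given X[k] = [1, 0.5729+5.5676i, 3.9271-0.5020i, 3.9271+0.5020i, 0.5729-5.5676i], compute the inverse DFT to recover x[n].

x[n] = (1/5) Σ(k=0 to 4) X[k] · e^(2πikn/5)

Computing each x[n]:
x[0] = 2
x[1] = -3
x[2] = -1
x[3] = 2
x[4] = 1

x = [2, -3, -1, 2, 1]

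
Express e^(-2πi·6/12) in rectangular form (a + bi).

ω_12^6 = e^(-2πi·6/12)
= cos(-2π·6/12) + i·sin(-2π·6/12)
= cos(-12π/12) + i·sin(-12π/12)

ω_12^6 = cos(-12π/12) + i·sin(-12π/12) = -1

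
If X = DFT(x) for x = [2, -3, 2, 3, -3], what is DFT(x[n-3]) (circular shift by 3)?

Time shift by 3: X_shifted[k] = ω_5^(3k) · X[k]
Shifted x = [2, 3, -3, 2, -3]

DFT(x[n-3]) = [1, 2.8090-2.7674i, 1.6910-8.2820i, 1.6910+8.2820i, 2.8090+2.7674i]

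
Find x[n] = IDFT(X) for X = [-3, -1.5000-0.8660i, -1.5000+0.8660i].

x[n] = (1/3) Σ(k=0 to 2) X[k] · e^(2πikn/3)

Computing each x[n]:
x[0] = -2
x[1] = 0
x[2] = -1

x = [-2, 0, -1]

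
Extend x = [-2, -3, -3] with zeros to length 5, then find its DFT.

Original 3-point DFT: [-8, 1, 1]
Zero-padded 5-point DFT provides frequency interpolation.

DFT_5([x, 0, ...]) = [-8, -0.5000+4.6165i, -0.5000-1.0898i, -0.5000+1.0898i, -0.5000-4.6165i]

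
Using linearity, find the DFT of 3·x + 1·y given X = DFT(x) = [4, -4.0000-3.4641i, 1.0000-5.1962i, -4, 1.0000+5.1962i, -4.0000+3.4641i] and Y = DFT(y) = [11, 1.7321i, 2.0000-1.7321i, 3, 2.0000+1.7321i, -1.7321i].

By linearity: DFT(3x + 1y) = 3·DFT(x) + 1·DFT(y)
= 3·[4, -4.0000-3.4641i, 1.0000-5.1962i, -4, 1.0000+5.1962i, -4.0000+3.4641i] + 1·[11, 1.7321i, 2.0000-1.7321i, 3, 2.0000+1.7321i, -1.7321i]

Computing element-wise:
Z[0] = 3·(4) + 1·(11) = 23
Z[1] = 3·(-4.0000-3.4641i) + 1·(1.7321i) = -12.0000-8.6602i
Z[2] = 3·(1.0000-5.1962i) + 1·(2.0000-1.7321i) = 5.0000-17.3207i
Z[3] = 3·(-4) + 1·(3) = -9
Z[4] = 3·(1.0000+5.1962i) + 1·(2.0000+1.7321i) = 5.0000+17.3207i
Z[5] = 3·(-4.0000+3.4641i) + 1·(-1.7321i) = -12.0000+8.6602i

DFT(3x + 1y) = 3·X + 1·Y = [23, -12.0000-8.6602i, 5.0000-17.3207i, -9, 5.0000+17.3207i, -12.0000+8.6602i]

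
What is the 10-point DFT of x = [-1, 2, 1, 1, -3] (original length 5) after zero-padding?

Original 5-point DFT: [0, -2.9271-4.7553i, 0.4271-2.9389i, 0.4271+2.9389i, -2.9271+4.7553i]
Zero-padded 10-point DFT provides frequency interpolation.

DFT_10([x, 0, ...]) = [0, 3.0451-1.3143i, -2.9271-4.7553i, -2.5451+2.1266i, 0.4271-2.9389i, -6, 0.4271+2.9389i, -2.5451-2.1266i, -2.9271+4.7553i, 3.0451+1.3143i]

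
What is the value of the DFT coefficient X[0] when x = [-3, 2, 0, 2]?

X[0] = Σ(n=0 to 3) x[n] · ω_4^0 = Σ x[n]
= (-3) + (2) + (0) + (2)

X[0] = 1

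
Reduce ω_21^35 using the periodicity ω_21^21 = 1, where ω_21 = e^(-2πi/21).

Since ω_21^21 = 1, powers reduce modulo 21.
35 mod 21 = 14
So ω_21^35 = ω_21^14 = e^(-2πi·14/21)

ω_21^35 = ω_21^14 = -0.5000+0.8660i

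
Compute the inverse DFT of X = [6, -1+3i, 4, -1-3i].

x[n] = (1/4) Σ(k=0 to 3) X[k] · e^(2πikn/4)

Computing each x[n]:
x[0] = 2
x[1] = -1
x[2] = 3
x[3] = 2

x = [2, -1, 3, 2]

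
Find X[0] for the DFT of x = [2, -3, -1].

X[0] = Σ(n=0 to 2) x[n] · ω_3^0 = Σ x[n]
= (2) + (-3) + (-1)

X[0] = -2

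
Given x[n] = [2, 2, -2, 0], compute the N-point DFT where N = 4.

X[k] = Σ(n=0 to 3) x[n] · ω_4^(nk)
where ω_4 = e^(-2πi/4)

Computing each X[k]:
X[0] = 2
X[1] = 4-2i
X[2] = -2
X[3] = 4+2i

X = [2, 4-2i, -2, 4+2i]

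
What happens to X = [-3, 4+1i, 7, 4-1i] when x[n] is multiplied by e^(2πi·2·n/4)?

Modulation property: DFT(ω_4^(-2n)·x[n]) = X[(k-2) mod 4], so circularly shift X by 2 positions.

X[k-2] = [7, 4-1i, -3, 4+1i]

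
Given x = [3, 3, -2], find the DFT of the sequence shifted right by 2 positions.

Time shift by 2: X_shifted[k] = ω_3^(2k) · X[k]
Shifted x = [3, -2, 3]

DFT(x[n-2]) = [4, 2.5000+4.3301i, 2.5000-4.3301i]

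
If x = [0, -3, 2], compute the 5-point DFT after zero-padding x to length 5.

Original 3-point DFT: [-1, 0.5000+4.3301i, 0.5000-4.3301i]
Zero-padded 5-point DFT provides frequency interpolation.

DFT_5([x, 0, ...]) = [-1, -2.5451+1.6776i, 3.0451+3.6655i, 3.0451-3.6655i, -2.5451-1.6776i]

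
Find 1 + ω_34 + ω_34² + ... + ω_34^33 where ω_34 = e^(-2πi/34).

Sum of all nth roots of unity equals 0 for n > 1 (geometric series with r ≠ 1).

0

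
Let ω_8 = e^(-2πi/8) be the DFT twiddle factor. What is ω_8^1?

ω_8^1 = e^(-2πi·1/8)
= cos(-2π·1/8) + i·sin(-2π·1/8)
= cos(-2π/8) + i·sin(-2π/8)

ω_8^1 = cos(-2π/8) + i·sin(-2π/8) = 0.7071-0.7071i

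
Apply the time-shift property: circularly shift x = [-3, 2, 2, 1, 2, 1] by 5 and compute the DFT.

Time shift by 5: X_shifted[k] = ω_6^(5k) · X[k]
Shifted x = [2, 2, 1, 2, 1, -3]

DFT(x[n-5]) = [5, -1.5000-4.3301i, 3.5000-4.3301i, 3, 3.5000+4.3301i, -1.5000+4.3301i]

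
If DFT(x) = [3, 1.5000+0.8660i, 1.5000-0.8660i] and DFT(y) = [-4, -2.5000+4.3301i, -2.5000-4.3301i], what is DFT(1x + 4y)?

By linearity: DFT(1x + 4y) = 1·DFT(x) + 4·DFT(y)
= 1·[3, 1.5000+0.8660i, 1.5000-0.8660i] + 4·[-4, -2.5000+4.3301i, -2.5000-4.3301i]

Computing element-wise:
Z[0] = 1·(3) + 4·(-4) = -13
Z[1] = 1·(1.5000+0.8660i) + 4·(-2.5000+4.3301i) = -8.5000+18.1864i
Z[2] = 1·(1.5000-0.8660i) + 4·(-2.5000-4.3301i) = -8.5000-18.1864i

DFT(1x + 4y) = 1·X + 4·Y = [-13, -8.5000+18.1864i, -8.5000-18.1864i]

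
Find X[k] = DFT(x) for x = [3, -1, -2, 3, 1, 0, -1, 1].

X[k] = Σ(n=0 to 7) x[n] · ω_8^(nk)
where ω_8 = e^(-2πi/8)

Computing each X[k]:
X[0] = 4
X[1] = -0.1213+0.2929i
X[2] = 7+5i
X[3] = 4.1213-1.7071i
X[4] = -2
X[5] = 4.1213+1.7071i
X[6] = 7-5i
X[7] = -0.1213-0.2929i

X = [4, -0.1213+0.2929i, 7+5i, 4.1213-1.7071i, -2, 4.1213+1.7071i, 7-5i, -0.1213-0.2929i]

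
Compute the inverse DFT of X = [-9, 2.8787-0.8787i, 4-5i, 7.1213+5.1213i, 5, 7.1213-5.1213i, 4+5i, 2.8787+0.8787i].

x[n] = (1/8) Σ(k=0 to 7) X[k] · e^(2πikn/8)

Computing each x[n]:
x[0] = 3
x[1] = -2
x[2] = 0
x[3] = -3
x[4] = -2
x[5] = 1
x[6] = -3
x[7] = -3

x = [3, -2, 0, -3, -2, 1, -3, -3]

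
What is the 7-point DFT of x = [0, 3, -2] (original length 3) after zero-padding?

Original 3-point DFT: [1, -0.5000-4.3301i, -0.5000+4.3301i]
Zero-padded 7-point DFT provides frequency interpolation.

DFT_7([x, 0, ...]) = [1, 2.3155-0.3956i, 1.1344-3.7926i, -3.9499-2.8653i, -3.9499+2.8653i, 1.1344+3.7926i, 2.3155+0.3956i]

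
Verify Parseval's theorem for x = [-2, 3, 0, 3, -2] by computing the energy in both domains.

Time domain:
Σ|x[n]|² = |-2|² + |3|² + |0|² + |3|² + |-2|² = 26.0000

Frequency domain:
(1/5)Σ|X[k]|² = (1/5)(|2|² + |-4.1180-2.9919i|² + |-1.8820-5.7921i|² + |-1.8820+5.7921i|² + |-4.1180+2.9919i|²) = (1/5)·130.0000 = 26.0000

Both sides agree, confirming Parseval's theorem.

Σ|x[n]|² = (1/N)Σ|X[k]|² = 26.0000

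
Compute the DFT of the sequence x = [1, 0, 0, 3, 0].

X[k] = Σ(n=0 to 4) x[n] · ω_5^(nk)
where ω_5 = e^(-2πi/5)

Computing each X[k]:
X[0] = 4
X[1] = -1.4271+1.7634i
X[2] = 1.9271-2.8532i
X[3] = 1.9271+2.8532i
X[4] = -1.4271-1.7634i

X = [4, -1.4271+1.7634i, 1.9271-2.8532i, 1.9271+2.8532i, -1.4271-1.7634i]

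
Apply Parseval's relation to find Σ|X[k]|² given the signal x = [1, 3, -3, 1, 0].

Parseval: Σ|x[n]|² = (1/N)Σ|X[k]|², so Σ|X[k]|² = N·Σ|x[n]|² = 5·20.0000

Σ|X[k]|² = N·Σ|x[n]|² = 5·20.0000 = 100.0000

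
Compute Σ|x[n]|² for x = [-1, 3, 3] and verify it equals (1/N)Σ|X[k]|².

Time domain:
Σ|x[n]|² = |-1|² + |3|² + |3|² = 19.0000

Frequency domain:
(1/3)Σ|X[k]|² = (1/3)(|5|² + |-4|² + |-4|²) = (1/3)·57.0000 = 19.0000

Both sides agree, confirming Parseval's theorem.

Σ|x[n]|² = (1/N)Σ|X[k]|² = 19.0000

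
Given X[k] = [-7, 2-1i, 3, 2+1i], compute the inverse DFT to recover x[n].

x[n] = (1/4) Σ(k=0 to 3) X[k] · e^(2πikn/4)

Computing each x[n]:
x[0] = 0
x[1] = -2
x[2] = -2
x[3] = -3

x = [0, -2, -2, -3]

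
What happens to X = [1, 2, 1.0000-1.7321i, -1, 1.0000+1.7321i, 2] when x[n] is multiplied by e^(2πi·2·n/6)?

Modulation property: DFT(ω_6^(-2n)·x[n]) = X[(k-2) mod 6], so circularly shift X by 2 positions.

X[k-2] = [1.0000+1.7321i, 2, 1, 2, 1.0000-1.7321i, -1]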